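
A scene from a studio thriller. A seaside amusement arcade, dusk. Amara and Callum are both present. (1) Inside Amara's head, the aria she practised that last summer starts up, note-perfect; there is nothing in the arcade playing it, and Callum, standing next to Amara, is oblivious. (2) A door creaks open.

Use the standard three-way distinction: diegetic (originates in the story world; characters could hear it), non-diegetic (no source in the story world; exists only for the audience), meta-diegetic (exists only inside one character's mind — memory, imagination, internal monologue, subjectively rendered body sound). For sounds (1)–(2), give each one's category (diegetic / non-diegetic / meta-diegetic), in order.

(1) remembered music, private to Amara — Callum is oblivious because it isn't in the room → meta-diegetic.
(2) an in-world source (a door); characters could hear it → diegetic.

meta-diegetic, diegetic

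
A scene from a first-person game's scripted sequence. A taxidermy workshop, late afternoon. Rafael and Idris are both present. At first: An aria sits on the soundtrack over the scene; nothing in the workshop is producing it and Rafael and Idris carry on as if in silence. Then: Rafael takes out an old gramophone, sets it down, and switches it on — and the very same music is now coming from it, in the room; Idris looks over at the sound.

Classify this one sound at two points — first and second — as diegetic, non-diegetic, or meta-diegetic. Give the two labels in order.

First: no in-world source exists and no character can hear it — underscore → non-diegetic.
Second: an old gramophone is now a real source in the story world and the characters hear it → diegetic.

non-diegetic, diegetic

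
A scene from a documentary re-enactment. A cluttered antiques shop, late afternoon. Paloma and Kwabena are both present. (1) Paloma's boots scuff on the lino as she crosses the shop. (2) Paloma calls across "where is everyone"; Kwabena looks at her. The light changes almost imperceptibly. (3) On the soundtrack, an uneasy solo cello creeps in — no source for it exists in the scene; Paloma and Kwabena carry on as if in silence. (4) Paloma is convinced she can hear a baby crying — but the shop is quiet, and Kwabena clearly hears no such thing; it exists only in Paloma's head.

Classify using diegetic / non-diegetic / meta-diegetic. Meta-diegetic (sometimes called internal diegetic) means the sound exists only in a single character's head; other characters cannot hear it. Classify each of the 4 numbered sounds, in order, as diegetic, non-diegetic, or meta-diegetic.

diegetic, diegetic, non-diegetic, meta-diegetic

(1) Paloma's footsteps are produced in the story world → diegetic.
Sound (2): spoken by a character present in the story world, so diegetic.
(3) nothing in the shop produces it and the characters don't hear it — pure soundtrack → non-diegetic.
(4) is meta-diegetic: subjective to Paloma: the shop is silent and Kwabena hears nothing.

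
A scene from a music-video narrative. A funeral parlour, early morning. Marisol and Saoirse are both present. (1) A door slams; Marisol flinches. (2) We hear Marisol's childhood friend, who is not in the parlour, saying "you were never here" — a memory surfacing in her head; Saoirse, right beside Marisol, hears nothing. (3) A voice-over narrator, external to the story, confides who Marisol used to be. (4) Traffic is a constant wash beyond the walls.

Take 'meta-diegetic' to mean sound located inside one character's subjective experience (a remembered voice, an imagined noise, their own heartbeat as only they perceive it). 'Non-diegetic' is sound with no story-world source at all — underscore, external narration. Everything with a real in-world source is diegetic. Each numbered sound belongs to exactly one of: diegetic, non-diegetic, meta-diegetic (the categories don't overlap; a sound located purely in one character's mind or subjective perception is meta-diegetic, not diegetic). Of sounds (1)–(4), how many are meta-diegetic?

1

Sound (1): an in-world source (a door); characters could hear it, so diegetic.
(2) is meta-diegetic: a remembered line, private to Marisol — not present in the room, not audible to Saoirse.
Sound (3): commentary laid over the scene from outside the fiction, so non-diegetic.
(4) is diegetic: traffic is part of the location's real environment.
So 1 of the 4 is meta-diegetic: (2).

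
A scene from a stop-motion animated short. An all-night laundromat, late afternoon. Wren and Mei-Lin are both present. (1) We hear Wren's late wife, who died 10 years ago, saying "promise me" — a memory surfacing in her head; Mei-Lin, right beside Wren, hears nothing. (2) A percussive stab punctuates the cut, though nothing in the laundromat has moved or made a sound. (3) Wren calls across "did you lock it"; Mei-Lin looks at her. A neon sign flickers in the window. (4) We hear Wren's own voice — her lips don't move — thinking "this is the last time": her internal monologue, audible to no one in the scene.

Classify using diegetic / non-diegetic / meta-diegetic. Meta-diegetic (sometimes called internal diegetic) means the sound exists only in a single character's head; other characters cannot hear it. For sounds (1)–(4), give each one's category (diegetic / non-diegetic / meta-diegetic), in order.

meta-diegetic, non-diegetic, diegetic, meta-diegetic

(1) is meta-diegetic: it's Wren's recollection rendered as sound; the other character can't hear it.
Sound (2): nothing in the scene produces it; it's an accent added for the audience, so non-diegetic.
(3) on-screen dialogue — Wren speaks and Mei-Lin is there to hear → diegetic.
(4) is meta-diegetic: Wren's thought-voice: a private mental sound no other character can hear.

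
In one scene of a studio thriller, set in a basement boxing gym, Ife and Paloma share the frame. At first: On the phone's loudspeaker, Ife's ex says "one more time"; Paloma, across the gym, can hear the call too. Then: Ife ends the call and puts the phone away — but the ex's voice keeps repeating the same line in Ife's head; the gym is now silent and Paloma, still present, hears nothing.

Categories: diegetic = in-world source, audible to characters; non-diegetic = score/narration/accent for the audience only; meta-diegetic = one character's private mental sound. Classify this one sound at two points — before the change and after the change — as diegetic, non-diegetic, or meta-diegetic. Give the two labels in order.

Before the change: the loudspeaker is an in-world source; both Ife and Paloma hear the call → diegetic.
After the change: with the phone off, the voice continues only as Ife's private mental replay — Paloma can't hear it → meta-diegetic.

diegetic, meta-diegetic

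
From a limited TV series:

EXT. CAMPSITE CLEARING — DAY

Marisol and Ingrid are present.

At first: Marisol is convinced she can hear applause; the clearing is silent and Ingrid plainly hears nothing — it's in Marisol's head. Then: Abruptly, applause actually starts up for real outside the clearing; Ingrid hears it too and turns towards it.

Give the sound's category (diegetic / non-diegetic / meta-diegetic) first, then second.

meta-diegetic, diegetic

First: only Marisol 'hears' it — imagined, in her mind → meta-diegetic.
Second: now there's a real external source and Ingrid hears it too — in the story world → diegetic.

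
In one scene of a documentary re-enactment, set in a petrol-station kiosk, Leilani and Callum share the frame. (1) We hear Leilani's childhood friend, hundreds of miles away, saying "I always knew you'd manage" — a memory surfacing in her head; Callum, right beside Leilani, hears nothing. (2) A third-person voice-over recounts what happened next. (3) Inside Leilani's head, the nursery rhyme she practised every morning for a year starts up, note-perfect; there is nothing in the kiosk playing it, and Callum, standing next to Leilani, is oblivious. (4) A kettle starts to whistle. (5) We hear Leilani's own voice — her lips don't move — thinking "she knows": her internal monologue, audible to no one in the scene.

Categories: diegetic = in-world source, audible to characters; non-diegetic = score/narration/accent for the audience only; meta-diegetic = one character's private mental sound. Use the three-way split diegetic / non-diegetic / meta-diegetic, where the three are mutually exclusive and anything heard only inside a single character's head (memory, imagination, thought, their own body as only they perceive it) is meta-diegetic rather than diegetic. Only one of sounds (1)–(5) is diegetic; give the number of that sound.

Sound (1): a remembered line, private to Leilani — not present in the room, not audible to Callum, so meta-diegetic.
Sound (2): the narrator exists outside the story world, addressing only the audience, so non-diegetic.
(3) remembered music, private to Leilani — Callum is oblivious because it isn't in the room → meta-diegetic.
(4) is diegetic: the sound comes from a kettle physically present in the location.
Sound (5): it's Leilani's unspoken thought, heard only by the audience via her subjectivity, so meta-diegetic.
Only (4) is diegetic.

4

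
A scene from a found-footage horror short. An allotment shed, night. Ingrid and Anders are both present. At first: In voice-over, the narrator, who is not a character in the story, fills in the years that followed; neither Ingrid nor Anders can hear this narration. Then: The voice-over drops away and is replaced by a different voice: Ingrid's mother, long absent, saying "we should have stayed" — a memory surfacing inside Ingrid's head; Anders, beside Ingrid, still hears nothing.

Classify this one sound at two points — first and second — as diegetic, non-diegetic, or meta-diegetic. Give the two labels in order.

non-diegetic, meta-diegetic

First: the external narrator addresses only the audience — outside the story world → non-diegetic.
Second: the replacement voice is a memory inside Ingrid's mind specifically → meta-diegetic.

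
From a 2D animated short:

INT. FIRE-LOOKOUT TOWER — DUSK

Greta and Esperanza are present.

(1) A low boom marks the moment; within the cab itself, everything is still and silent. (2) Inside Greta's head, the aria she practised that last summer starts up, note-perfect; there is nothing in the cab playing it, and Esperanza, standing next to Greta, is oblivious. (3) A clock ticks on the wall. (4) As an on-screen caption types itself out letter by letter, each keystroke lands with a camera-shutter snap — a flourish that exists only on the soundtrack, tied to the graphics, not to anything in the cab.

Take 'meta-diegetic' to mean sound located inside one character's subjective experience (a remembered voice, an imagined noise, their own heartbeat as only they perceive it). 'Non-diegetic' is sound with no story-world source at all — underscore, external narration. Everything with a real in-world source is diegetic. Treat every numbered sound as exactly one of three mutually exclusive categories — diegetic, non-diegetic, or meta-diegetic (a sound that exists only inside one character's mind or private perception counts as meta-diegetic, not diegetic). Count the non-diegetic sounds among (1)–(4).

2

(1) nothing in the scene produces it; it's an accent added for the audience → non-diegetic.
Sound (2): it lives in Greta's subjectivity, not in the cab, so meta-diegetic.
(3) an in-world source (a clock); characters could hear it → diegetic.
(4) is non-diegetic: sound married to a title/caption — outside the diegesis by definition.
Non-diegetic: (1), (4) — that's 2.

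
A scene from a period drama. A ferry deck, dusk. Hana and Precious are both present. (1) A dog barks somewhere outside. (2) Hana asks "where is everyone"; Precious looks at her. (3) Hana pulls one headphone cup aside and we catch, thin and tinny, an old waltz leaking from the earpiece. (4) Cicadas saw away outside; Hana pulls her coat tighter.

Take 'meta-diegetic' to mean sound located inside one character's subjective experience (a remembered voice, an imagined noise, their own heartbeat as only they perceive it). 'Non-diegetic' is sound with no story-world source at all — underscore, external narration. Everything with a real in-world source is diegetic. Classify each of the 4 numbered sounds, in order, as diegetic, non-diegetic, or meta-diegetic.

diegetic, diegetic, diegetic, diegetic

Sound (1): an in-world source (a dog); characters could hear it, so diegetic.
(2) is diegetic: on-screen dialogue — Hana speaks and Precious is there to hear.
(3) it's leaking from a physical pair of headphones in the scene → diegetic.
(4) is diegetic: it's the actual ambient sound of the location.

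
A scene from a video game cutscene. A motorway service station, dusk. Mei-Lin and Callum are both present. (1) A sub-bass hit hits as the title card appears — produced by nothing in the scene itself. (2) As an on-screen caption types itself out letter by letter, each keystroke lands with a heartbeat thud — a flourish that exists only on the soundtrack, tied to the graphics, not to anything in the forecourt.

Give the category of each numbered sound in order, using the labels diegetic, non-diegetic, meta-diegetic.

(1) is non-diegetic: an editorial stinger — it belongs to the cut, not the story world.
Sound (2): sound married to a title/caption — outside the diegesis by definition, so non-diegetic.

non-diegetic, non-diegetic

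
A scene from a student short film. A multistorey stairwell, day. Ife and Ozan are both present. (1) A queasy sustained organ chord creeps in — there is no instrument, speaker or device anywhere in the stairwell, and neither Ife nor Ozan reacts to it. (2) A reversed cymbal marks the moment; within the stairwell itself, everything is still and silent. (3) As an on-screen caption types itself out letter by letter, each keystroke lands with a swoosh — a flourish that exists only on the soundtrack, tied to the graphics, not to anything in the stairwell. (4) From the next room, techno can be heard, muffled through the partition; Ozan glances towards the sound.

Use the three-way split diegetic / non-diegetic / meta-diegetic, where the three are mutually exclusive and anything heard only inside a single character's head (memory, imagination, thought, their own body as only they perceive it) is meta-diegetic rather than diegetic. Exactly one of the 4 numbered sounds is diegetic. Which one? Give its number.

4

Sound (1): score with no on-screen or off-screen source; it exists for the audience alone, so non-diegetic.
(2) is non-diegetic: nothing in the scene produces it; it's an accent added for the audience.
(3) is non-diegetic: sound married to a title/caption — outside the diegesis by definition.
(4) the music has an off-screen but real-world source and a character hears it → diegetic.
Only (4) is diegetic.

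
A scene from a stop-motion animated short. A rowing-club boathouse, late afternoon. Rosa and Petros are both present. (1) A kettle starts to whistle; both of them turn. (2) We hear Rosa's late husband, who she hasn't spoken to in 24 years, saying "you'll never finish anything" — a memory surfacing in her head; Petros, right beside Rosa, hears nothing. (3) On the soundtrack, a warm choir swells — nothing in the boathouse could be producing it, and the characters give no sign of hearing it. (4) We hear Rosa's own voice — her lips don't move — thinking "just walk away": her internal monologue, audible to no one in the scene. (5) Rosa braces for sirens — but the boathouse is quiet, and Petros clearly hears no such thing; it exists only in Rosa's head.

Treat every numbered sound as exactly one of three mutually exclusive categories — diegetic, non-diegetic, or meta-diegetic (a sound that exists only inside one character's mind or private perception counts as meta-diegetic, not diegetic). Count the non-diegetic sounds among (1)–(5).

1

(1) is diegetic: an in-world source (a kettle); characters could hear it.
(2) is meta-diegetic: the voice is a memory playing only inside Rosa's mind; Petros can't hear it.
Sound (3): it has no source in the story world and no character can hear it — it's underscore, so non-diegetic.
(4) it's Rosa's unspoken thought, heard only by the audience via her subjectivity → meta-diegetic.
(5) is meta-diegetic: the sound is imagined by Rosa; nothing in the story world is producing it and Petros can't hear it.
Non-diegetic: (3) — that's 1.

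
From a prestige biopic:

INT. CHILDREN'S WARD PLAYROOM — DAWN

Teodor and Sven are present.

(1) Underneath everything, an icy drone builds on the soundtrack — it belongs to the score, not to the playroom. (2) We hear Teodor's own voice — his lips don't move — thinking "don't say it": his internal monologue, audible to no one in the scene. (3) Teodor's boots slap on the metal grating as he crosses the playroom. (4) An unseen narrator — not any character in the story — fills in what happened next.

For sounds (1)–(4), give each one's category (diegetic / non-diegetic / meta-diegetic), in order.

(1) it has no source in the story world and no character can hear it — it's underscore → non-diegetic.
Sound (2): internal monologue — inside Teodor's mind, not spoken into the scene, so meta-diegetic.
(3) a character's body making contact with the set — an in-world sound → diegetic.
(4) commentary laid over the scene from outside the fiction → non-diegetic.

non-diegetic, meta-diegetic, diegetic, non-diegetic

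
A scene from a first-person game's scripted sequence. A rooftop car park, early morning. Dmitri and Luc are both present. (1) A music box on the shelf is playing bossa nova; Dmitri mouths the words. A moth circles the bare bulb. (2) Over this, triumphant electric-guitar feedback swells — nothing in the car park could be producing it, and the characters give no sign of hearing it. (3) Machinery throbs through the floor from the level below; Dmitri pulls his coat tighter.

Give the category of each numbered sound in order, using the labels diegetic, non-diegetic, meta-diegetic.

diegetic, non-diegetic, diegetic

Sound (1): the music comes from an on-screen device that Dmitri responds to, so diegetic.
(2) is non-diegetic: it has no source in the story world and no character can hear it — it's underscore.
(3) is diegetic: machinery is part of the location's real environment.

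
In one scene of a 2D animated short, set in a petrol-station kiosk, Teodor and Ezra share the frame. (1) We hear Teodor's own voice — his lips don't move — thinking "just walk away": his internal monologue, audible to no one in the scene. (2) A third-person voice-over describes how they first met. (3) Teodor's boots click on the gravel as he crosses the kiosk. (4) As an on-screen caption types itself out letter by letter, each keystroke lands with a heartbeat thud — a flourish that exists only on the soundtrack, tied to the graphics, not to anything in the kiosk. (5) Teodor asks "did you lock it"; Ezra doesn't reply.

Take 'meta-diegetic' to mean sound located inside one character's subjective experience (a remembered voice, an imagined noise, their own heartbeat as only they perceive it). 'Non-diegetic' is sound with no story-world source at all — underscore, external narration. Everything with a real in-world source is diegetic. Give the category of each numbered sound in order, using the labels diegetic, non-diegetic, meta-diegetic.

meta-diegetic, non-diegetic, diegetic, non-diegetic, diegetic

(1) is meta-diegetic: it's Teodor's unspoken thought, heard only by the audience via his subjectivity.
(2) commentary laid over the scene from outside the fiction → non-diegetic.
(3) is diegetic: a character's body making contact with the set — an in-world sound.
(4) sound married to a title/caption — outside the diegesis by definition → non-diegetic.
(5) is diegetic: spoken by a character present in the story world.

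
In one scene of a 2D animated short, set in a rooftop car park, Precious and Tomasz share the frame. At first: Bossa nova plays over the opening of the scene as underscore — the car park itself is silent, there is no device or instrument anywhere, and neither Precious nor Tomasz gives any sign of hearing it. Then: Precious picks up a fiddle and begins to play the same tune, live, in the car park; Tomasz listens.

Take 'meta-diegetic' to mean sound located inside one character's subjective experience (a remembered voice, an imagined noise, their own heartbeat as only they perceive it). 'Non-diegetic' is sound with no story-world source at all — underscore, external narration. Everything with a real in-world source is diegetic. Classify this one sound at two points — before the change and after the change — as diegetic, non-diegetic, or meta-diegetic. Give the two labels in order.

non-diegetic, diegetic

Before the change: no in-world source exists and no character can hear it — underscore → non-diegetic.
After the change: a fiddle is now a real source in the story world and the characters hear it → diegetic.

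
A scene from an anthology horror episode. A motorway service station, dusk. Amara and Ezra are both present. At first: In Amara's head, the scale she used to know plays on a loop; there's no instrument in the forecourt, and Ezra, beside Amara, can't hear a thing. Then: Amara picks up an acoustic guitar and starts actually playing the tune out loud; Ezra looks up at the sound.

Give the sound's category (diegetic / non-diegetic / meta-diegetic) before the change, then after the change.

Before the change: the tune exists only as Amara's private memory; Ezra can't hear it → meta-diegetic.
After the change: Amara is now producing it live on an acoustic guitar, in the room, and Ezra hears it → diegetic.

meta-diegetic, diegetic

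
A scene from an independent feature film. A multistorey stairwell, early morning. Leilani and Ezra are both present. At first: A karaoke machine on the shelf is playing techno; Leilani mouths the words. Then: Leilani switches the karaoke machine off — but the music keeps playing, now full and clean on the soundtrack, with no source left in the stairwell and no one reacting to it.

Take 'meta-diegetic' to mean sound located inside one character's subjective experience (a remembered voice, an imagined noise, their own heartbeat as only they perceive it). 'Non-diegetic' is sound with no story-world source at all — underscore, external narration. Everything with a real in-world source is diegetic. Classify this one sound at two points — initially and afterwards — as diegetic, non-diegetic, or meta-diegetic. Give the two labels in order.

diegetic, non-diegetic

Initially: a karaoke machine is a real in-scene source and Leilani reacts to it → diegetic.
Afterwards: there is no longer any in-world source and no one can hear it — it has become underscore → non-diegetic.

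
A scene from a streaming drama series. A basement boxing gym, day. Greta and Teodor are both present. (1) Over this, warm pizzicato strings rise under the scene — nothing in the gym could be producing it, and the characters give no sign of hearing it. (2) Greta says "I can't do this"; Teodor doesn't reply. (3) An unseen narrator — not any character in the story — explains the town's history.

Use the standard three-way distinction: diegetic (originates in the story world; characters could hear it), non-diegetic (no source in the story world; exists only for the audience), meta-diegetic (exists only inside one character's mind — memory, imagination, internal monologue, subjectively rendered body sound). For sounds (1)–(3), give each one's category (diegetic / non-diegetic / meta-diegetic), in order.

non-diegetic, diegetic, non-diegetic

(1) is non-diegetic: nothing in the gym produces it and the characters don't hear it — pure soundtrack.
(2) Greta is a character speaking aloud in the scene → diegetic.
Sound (3): the narrator exists outside the story world, addressing only the audience, so non-diegetic.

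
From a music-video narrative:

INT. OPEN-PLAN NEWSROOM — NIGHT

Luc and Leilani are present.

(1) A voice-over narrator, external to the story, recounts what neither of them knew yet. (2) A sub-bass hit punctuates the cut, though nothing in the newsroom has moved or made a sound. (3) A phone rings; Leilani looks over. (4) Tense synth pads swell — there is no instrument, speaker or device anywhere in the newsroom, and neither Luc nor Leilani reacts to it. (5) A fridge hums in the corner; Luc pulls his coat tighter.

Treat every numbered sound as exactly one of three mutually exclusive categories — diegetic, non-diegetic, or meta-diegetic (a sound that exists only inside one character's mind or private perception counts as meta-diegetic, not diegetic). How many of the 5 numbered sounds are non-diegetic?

Sound (1): commentary laid over the scene from outside the fiction, so non-diegetic.
(2) is non-diegetic: it's a sound-design accent with no in-world source; no one in the scene can hear it.
(3) the sound comes from a phone physically present in the location → diegetic.
(4) is non-diegetic: score with no on-screen or off-screen source; it exists for the audience alone.
(5) it's the actual ambient sound of the location → diegetic.
Non-diegetic: (1), (2), (4) — that's 3.

3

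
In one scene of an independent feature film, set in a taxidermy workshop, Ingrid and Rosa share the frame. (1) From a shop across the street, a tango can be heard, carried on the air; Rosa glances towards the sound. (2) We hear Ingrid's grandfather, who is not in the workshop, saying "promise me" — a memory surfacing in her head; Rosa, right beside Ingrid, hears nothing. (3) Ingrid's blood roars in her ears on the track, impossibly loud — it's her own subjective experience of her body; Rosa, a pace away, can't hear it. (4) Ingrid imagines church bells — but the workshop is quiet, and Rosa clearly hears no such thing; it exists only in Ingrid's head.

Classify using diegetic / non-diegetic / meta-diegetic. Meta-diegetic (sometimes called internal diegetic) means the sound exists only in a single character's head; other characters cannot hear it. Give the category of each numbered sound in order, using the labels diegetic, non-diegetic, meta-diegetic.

Sound (1): it's coming from a shop across the street — a location within the story world — and Rosa reacts, so diegetic.
(2) is meta-diegetic: it's Ingrid's recollection rendered as sound; the other character can't hear it.
Sound (3): it's Ingrid's internal bodily sensation rendered as sound; only Ingrid 'hears' it, so meta-diegetic.
(4) Ingrid alone 'hears' it — an imagined sound, not present in the space → meta-diegetic.

diegetic, meta-diegetic, meta-diegetic, meta-diegetic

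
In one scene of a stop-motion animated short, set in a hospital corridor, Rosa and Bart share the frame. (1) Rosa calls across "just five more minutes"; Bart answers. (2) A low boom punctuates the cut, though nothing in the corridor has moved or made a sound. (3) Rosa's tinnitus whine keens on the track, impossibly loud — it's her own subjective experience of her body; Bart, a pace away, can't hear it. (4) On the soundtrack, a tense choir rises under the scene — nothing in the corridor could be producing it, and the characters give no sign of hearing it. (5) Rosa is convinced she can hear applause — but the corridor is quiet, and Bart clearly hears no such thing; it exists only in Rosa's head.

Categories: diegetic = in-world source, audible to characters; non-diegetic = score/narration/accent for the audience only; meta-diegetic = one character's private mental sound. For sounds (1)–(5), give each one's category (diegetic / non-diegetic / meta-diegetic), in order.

Sound (1): on-screen dialogue — Rosa speaks and Bart is there to hear, so diegetic.
(2) is non-diegetic: it's a sound-design accent with no in-world source; no one in the scene can hear it.
(3) is meta-diegetic: it's Rosa's internal bodily sensation rendered as sound; only Rosa 'hears' it.
(4) is non-diegetic: score with no on-screen or off-screen source; it exists for the audience alone.
(5) is meta-diegetic: subjective to Rosa: the corridor is silent and Bart hears nothing.

diegetic, non-diegetic, meta-diegetic, non-diegetic, meta-diegetic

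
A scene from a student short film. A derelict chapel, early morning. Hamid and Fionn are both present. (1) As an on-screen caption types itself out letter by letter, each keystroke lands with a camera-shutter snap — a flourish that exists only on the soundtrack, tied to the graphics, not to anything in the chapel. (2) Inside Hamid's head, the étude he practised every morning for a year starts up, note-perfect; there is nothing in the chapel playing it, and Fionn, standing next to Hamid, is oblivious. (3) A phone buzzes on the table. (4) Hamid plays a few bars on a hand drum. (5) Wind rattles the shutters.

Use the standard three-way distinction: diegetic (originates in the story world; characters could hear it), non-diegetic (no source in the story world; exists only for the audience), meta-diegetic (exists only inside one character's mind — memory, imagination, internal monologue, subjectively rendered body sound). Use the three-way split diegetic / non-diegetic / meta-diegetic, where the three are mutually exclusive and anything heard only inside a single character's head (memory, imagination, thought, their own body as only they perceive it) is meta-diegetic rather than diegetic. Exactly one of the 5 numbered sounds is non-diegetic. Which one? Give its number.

Sound (1): it accompanies on-screen graphics, not anything inside the story world, so non-diegetic.
Sound (2): remembered music, private to Hamid — Fionn is oblivious because it isn't in the room, so meta-diegetic.
(3) a phone is a real object/event in the scene's world → diegetic.
Sound (4): a character is playing a hand drum on screen, so diegetic.
(5) wind is part of the location's real environment → diegetic.
Only (1) is non-diegetic.

1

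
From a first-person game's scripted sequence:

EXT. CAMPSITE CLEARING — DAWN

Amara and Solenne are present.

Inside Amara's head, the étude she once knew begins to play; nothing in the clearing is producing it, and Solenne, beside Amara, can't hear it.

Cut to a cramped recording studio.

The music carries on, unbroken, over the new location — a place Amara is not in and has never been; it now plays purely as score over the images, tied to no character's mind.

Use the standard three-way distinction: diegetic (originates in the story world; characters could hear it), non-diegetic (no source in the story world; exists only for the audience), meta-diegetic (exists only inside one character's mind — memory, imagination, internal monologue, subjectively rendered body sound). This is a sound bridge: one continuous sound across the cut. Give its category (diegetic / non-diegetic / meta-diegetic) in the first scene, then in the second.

Scene one: the music exists only inside Amara's mind; Solenne can't hear it → meta-diegetic.
Scene two: it's detached from Amara entirely and plays over unrelated images with no in-world source — conventional underscore → non-diegetic.

meta-diegetic, non-diegetic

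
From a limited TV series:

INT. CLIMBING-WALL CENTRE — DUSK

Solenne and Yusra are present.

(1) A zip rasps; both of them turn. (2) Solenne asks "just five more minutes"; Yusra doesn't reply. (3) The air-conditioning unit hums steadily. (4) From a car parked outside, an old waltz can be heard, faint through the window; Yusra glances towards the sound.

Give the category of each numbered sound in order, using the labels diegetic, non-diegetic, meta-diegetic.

(1) is diegetic: an in-world source (a zip); characters could hear it.
Sound (2): spoken by a character present in the story world, so diegetic.
Sound (3): the air-conditioning unit is part of the location's real environment, so diegetic.
Sound (4): off-screen diegetic: the source is out of frame but still in the story's space, so diegetic.

diegetic, diegetic, diegetic, diegetic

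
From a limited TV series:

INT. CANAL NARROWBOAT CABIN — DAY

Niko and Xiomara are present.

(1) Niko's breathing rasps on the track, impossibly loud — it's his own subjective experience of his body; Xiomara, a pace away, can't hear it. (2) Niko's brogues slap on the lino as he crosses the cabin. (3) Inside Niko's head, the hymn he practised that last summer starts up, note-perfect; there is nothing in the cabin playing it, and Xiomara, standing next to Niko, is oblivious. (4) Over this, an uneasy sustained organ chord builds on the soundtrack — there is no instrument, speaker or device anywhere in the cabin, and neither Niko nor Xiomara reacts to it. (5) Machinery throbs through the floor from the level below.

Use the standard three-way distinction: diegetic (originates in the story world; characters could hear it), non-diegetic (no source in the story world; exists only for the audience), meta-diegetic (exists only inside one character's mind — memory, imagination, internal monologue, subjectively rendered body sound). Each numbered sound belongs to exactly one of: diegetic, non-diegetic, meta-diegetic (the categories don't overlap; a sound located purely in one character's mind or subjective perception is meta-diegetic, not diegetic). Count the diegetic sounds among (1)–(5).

2

(1) is meta-diegetic: a subjective body sound — Niko's private perception, inaudible to Xiomara.
(2) is diegetic: Niko's footsteps are produced in the story world.
(3) the music is a memory playing inside Niko's mind alone; no real-world source, Xiomara can't hear it → meta-diegetic.
Sound (4): it has no source in the story world and no character can hear it — it's underscore, so non-diegetic.
Sound (5): machinery is part of the location's real environment, so diegetic.
So 2 of the 5 are diegetic: (2), (5).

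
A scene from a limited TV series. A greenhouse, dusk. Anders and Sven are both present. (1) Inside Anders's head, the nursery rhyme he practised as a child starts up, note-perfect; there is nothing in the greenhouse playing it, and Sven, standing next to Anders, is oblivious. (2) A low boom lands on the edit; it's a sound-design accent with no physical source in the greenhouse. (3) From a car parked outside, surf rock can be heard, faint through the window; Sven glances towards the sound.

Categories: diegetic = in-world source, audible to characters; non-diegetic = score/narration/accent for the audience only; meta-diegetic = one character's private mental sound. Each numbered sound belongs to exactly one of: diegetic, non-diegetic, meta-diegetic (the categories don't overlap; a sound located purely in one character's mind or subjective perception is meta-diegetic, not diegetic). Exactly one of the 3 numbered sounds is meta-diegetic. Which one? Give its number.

(1) it lives in Anders's subjectivity, not in the greenhouse → meta-diegetic.
(2) is non-diegetic: nothing in the scene produces it; it's an accent added for the audience.
(3) is diegetic: it's coming from a car parked outside — a location within the story world — and Sven reacts.
Only (1) is meta-diegetic.

1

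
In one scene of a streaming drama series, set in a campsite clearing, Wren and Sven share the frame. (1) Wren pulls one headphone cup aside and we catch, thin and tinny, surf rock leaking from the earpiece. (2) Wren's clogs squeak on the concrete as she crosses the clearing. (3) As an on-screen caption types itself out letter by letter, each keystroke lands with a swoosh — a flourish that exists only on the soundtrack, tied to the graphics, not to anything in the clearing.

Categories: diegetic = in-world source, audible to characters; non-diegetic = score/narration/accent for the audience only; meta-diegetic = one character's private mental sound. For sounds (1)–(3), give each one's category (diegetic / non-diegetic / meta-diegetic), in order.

(1) it's leaking from a physical pair of headphones in the scene → diegetic.
(2) Wren's footsteps are produced in the story world → diegetic.
(3) it accompanies on-screen graphics, not anything inside the story world → non-diegetic.

diegetic, diegetic, non-diegetic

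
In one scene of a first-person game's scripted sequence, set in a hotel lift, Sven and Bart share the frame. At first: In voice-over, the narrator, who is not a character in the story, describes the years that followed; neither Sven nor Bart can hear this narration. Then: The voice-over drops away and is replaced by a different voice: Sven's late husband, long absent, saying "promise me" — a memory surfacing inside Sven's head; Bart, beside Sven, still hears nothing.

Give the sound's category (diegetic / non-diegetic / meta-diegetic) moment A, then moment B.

non-diegetic, meta-diegetic

Moment A: the external narrator addresses only the audience — outside the story world → non-diegetic.
Moment B: the replacement voice is a memory inside Sven's mind specifically → meta-diegetic.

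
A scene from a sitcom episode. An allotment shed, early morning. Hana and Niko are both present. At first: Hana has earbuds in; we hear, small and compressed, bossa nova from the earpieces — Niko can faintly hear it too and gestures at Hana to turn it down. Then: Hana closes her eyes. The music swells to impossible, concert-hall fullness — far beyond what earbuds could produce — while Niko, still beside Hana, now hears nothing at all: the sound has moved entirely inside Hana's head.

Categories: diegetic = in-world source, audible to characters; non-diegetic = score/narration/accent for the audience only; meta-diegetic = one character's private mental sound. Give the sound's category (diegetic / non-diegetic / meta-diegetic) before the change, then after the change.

diegetic, meta-diegetic

Before the change: the earbuds are a physical source both characters can hear → diegetic.
After the change: the music now exists only as Hana's subjective experience; Niko can no longer hear it → meta-diegetic.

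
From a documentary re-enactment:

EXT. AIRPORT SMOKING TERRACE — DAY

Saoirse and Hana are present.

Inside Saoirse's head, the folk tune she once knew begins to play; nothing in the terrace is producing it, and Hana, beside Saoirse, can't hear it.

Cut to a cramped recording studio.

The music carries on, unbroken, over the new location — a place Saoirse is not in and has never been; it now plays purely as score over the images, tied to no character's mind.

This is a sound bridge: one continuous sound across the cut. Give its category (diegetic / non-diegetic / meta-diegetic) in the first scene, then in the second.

meta-diegetic, non-diegetic

Scene one: the music exists only inside Saoirse's mind; Hana can't hear it → meta-diegetic.
Scene two: it's detached from Saoirse entirely and plays over unrelated images with no in-world source — conventional underscore → non-diegetic.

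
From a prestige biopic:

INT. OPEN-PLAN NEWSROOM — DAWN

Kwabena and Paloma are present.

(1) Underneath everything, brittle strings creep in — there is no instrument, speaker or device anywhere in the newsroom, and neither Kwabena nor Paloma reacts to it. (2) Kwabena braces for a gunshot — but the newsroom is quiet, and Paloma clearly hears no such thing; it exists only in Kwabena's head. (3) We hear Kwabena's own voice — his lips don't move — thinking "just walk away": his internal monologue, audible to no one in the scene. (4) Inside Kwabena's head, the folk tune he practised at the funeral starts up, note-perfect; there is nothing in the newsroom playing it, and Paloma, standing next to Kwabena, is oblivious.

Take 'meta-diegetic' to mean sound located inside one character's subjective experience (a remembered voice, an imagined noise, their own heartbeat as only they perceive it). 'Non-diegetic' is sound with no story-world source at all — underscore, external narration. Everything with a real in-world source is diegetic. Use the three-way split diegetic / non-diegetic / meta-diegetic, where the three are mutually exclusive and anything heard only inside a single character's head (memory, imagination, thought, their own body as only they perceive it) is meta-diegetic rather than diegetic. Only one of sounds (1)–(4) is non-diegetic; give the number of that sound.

1

(1) is non-diegetic: it has no source in the story world and no character can hear it — it's underscore.
(2) is meta-diegetic: Kwabena alone 'hears' it — an imagined sound, not present in the space.
(3) Kwabena's thought-voice: a private mental sound no other character can hear → meta-diegetic.
Sound (4): the music is a memory playing inside Kwabena's mind alone; no real-world source, Paloma can't hear it, so meta-diegetic.
Only (1) is non-diegetic.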